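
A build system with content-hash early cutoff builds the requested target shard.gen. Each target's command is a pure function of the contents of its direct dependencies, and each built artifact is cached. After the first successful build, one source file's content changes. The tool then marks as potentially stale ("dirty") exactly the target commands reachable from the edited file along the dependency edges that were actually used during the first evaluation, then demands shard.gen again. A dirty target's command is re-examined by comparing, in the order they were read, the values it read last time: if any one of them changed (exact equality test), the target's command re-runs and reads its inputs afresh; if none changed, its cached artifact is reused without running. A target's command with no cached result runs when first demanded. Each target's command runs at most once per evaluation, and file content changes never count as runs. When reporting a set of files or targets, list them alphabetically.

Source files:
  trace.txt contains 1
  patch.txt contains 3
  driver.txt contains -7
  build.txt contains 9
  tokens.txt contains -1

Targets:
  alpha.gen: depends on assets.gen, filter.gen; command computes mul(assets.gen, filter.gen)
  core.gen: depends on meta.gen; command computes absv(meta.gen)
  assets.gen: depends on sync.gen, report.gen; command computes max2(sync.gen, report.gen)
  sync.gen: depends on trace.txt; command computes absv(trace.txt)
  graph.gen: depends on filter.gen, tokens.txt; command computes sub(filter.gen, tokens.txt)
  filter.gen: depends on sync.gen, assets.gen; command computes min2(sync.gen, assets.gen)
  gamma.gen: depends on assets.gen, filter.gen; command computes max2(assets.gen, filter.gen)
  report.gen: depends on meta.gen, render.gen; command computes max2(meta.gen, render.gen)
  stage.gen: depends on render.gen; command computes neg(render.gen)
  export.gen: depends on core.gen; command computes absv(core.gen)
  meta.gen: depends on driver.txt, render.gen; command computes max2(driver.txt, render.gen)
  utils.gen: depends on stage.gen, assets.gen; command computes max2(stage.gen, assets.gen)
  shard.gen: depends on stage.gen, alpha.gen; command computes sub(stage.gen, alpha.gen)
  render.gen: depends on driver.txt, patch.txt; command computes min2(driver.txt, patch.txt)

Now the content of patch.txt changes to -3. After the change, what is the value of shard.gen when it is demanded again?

First evaluation (everything demanded from the output):
  render.gen = min2(-7, 3) = -7
  meta.gen = max2(-7, -7) = -7
  report.gen = max2(-7, -7) = -7
  stage.gen = neg(-7) = 7
  sync.gen = absv(1) = 1
  assets.gen = max2(1, -7) = 1
  filter.gen = min2(1, 1) = 1
  alpha.gen = mul(1, 1) = 1
  shard.gen = sub(7, 1) = 6

Propagation after the edit:
  render.gen: runs — patch.txt 3->-3; result -7 (same value as before).
  meta.gen: checked — values it read are unchanged (driver.txt unchanged, render.gen unchanged); reused cached -7 without running.
  report.gen: checked — values it read are unchanged (meta.gen unchanged, render.gen unchanged); reused cached -7 without running.
  assets.gen: checked — values it read are unchanged (sync.gen unchanged, report.gen unchanged); reused cached 1 without running.
  filter.gen: checked — values it read are unchanged (sync.gen unchanged, assets.gen unchanged); reused cached 1 without running.
  alpha.gen: checked — values it read are unchanged (assets.gen unchanged, filter.gen unchanged); reused cached 1 without running.
  stage.gen: checked — values it read are unchanged (render.gen unchanged); reused cached 7 without running.
  shard.gen: checked — values it read are unchanged (stage.gen unchanged, alpha.gen unchanged); reused cached 6 without running.

Key observation: the change is absorbed at render.gen — it re-runs but produces the same value, and the output's value is unchanged.

New value of shard.gen: 6.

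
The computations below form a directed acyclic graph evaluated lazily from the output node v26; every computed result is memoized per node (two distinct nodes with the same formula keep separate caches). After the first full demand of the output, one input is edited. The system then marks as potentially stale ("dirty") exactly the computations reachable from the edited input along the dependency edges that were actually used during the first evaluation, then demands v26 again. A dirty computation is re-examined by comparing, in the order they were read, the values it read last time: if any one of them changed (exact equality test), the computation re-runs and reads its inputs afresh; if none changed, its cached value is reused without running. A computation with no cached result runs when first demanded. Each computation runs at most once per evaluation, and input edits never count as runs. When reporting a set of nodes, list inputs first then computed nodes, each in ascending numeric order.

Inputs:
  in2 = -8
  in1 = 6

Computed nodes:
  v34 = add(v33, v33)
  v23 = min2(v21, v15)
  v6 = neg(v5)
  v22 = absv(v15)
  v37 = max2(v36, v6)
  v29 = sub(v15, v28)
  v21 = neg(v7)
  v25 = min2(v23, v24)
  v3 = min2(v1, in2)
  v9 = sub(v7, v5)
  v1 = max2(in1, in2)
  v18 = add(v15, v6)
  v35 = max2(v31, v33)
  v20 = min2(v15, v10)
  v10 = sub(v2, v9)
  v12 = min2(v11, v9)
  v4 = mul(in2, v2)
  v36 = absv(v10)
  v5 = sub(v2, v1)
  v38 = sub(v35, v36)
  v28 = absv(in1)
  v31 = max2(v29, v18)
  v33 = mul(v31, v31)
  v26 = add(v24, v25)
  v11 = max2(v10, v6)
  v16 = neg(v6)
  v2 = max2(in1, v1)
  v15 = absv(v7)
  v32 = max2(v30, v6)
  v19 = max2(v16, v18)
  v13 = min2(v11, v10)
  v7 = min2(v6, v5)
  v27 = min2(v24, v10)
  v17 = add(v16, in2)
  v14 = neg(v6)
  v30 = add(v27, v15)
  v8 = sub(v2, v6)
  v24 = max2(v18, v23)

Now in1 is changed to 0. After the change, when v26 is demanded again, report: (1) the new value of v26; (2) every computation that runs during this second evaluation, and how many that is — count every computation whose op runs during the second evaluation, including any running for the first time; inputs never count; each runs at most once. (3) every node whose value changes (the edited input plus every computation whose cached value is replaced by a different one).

Demanding v26 again yields 0.
3 computations run: v1, v2, v5.
The nodes whose values change: in1, v1, v2.
Note the absorption at v5: it re-runs yet its value is the same, leaving the output's value untouched.

First demand of the output computes:
  v1 = max2(6, -8) = 6
  v2 = max2(6, 6) = 6
  v5 = sub(6, 6) = 0
  v6 = neg(0) = 0
  v7 = min2(0, 0) = 0
  v15 = absv(0) = 0
  v18 = add(0, 0) = 0
  v21 = neg(0) = 0
  v23 = min2(0, 0) = 0
  v24 = max2(0, 0) = 0
  v25 = min2(0, 0) = 0
  v26 = add(0, 0) = 0

After the edit, cleaning proceeds:
  v1: a read changed (in1 6->0) — executes, giving 0.
  v2: a read changed (in1 6->0; v1 6->0) — executes, giving 0.
  v5: a read changed (v2 6->0; v1 6->0) — executes, giving 0 — identical to its old value.
  v6: dirty, but its reads are unchanged (v5 unchanged); cached 0 stands.
  v7: dirty, but its reads are unchanged (v6 unchanged, v5 unchanged); cached 0 stands.
  v15: dirty, but its reads are unchanged (v7 unchanged); cached 0 stands.
  v18: dirty, but its reads are unchanged (v15 unchanged, v6 unchanged); cached 0 stands.
  v21: dirty, but its reads are unchanged (v7 unchanged); cached 0 stands.
  v23: dirty, but its reads are unchanged (v21 unchanged, v15 unchanged); cached 0 stands.
  v24: dirty, but its reads are unchanged (v18 unchanged, v23 unchanged); cached 0 stands.
  v25: dirty, but its reads are unchanged (v23 unchanged, v24 unchanged); cached 0 stands.
  v26: dirty, but its reads are unchanged (v24 unchanged, v25 unchanged); cached 0 stands.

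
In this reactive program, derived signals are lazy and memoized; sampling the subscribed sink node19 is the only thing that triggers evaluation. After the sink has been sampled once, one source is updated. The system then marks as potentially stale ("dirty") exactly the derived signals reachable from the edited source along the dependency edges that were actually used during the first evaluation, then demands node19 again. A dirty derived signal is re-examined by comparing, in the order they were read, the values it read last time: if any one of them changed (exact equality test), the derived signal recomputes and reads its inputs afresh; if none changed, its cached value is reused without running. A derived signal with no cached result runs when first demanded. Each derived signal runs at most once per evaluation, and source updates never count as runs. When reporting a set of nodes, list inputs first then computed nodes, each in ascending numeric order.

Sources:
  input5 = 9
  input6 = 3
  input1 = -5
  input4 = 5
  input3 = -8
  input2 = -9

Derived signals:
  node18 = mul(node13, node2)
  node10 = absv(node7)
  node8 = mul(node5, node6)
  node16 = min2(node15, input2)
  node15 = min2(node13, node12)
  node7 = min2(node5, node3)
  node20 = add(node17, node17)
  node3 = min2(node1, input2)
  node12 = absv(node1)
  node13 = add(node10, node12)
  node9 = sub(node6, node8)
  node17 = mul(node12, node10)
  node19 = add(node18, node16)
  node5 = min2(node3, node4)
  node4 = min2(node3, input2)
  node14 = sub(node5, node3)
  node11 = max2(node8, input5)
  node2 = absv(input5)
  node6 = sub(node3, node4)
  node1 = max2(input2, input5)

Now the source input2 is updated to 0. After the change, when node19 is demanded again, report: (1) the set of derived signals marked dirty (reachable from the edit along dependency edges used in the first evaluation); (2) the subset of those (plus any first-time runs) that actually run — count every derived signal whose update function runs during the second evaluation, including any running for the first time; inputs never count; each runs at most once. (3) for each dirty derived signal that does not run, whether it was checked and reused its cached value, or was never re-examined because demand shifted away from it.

The edit dirties: node1, node3, node4, node5, node7, node10, node12, node13, node15, node16, node18, node19.
11 derived signals run: node1, node3, node4, node5, node7, node10, node13, node15, node16, node18, node19.
Cache hits after checking: node12.
Note where the cutoff bites: node12 is checked, finds nothing changed, and keeps its cache.

First demand of the output computes:
  node1 = max2(-9, 9) = 9
  node2 = absv(9) = 9
  node3 = min2(9, -9) = -9
  node4 = min2(-9, -9) = -9
  node5 = min2(-9, -9) = -9
  node7 = min2(-9, -9) = -9
  node10 = absv(-9) = 9
  node12 = absv(9) = 9
  node13 = add(9, 9) = 18
  node15 = min2(18, 9) = 9
  node16 = min2(9, -9) = -9
  node18 = mul(18, 9) = 162
  node19 = add(162, -9) = 153

After the edit, cleaning proceeds:
  node1: a read changed (input2 -9->0) — executes, giving 9 — identical to its old value.
  node3: a read changed (input2 -9->0) — executes, giving 0.
  node4: a read changed (node3 -9->0; input2 -9->0) — executes, giving 0.
  node5: a read changed (node3 -9->0; node4 -9->0) — executes, giving 0.
  node7: a read changed (node5 -9->0; node3 -9->0) — executes, giving 0.
  node10: a read changed (node7 -9->0) — executes, giving 0.
  node12: dirty, but its reads are unchanged (node1 unchanged); cached 9 stands.
  node13: a read changed (node10 9->0) — executes, giving 9.
  node15: a read changed (node13 18->9) — executes, giving 9 — identical to its old value.
  node16: a read changed (input2 -9->0) — executes, giving 0.
  node18: a read changed (node13 18->9) — executes, giving 81.
  node19: a read changed (node18 162->81; node16 -9->0) — executes, giving 81.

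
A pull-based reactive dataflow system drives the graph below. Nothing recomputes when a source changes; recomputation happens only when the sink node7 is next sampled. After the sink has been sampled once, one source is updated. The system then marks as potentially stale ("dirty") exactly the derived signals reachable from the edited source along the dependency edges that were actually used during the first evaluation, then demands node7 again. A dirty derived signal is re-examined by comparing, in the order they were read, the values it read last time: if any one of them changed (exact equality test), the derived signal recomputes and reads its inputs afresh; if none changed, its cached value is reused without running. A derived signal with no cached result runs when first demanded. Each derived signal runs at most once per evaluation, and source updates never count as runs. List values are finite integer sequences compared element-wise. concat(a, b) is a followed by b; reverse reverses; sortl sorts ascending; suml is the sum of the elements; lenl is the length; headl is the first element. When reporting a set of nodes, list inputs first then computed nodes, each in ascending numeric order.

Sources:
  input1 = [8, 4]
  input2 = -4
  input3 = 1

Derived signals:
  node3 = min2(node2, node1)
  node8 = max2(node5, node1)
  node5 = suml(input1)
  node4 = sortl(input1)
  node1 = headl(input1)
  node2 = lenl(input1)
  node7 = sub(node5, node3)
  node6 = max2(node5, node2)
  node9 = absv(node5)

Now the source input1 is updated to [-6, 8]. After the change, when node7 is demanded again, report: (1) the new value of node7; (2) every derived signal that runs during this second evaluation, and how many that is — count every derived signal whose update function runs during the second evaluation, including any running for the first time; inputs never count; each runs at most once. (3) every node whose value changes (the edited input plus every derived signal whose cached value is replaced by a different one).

First evaluation (everything demanded from the output):
  node1 = headl([8, 4]) = 8
  node2 = lenl([8, 4]) = 2
  node3 = min2(2, 8) = 2
  node5 = suml([8, 4]) = 12
  node7 = sub(12, 2) = 10

Propagation after the edit:
  node1: runs — input1 [8, 4]->[-6, 8]; result -6.
  node2: runs — input1 [8, 4]->[-6, 8]; result 2 (same value as before).
  node3: runs — node1 8->-6; result -6.
  node5: runs — input1 [8, 4]->[-6, 8]; result 2.
  node7: runs — node5 12->2; node3 2->-6; result 8.

New value of node7: 8.
Derived signals that run: node1, node2, node3, node5, node7 — 5 in total.
Values that change: input1, node1, node3, node5, node7.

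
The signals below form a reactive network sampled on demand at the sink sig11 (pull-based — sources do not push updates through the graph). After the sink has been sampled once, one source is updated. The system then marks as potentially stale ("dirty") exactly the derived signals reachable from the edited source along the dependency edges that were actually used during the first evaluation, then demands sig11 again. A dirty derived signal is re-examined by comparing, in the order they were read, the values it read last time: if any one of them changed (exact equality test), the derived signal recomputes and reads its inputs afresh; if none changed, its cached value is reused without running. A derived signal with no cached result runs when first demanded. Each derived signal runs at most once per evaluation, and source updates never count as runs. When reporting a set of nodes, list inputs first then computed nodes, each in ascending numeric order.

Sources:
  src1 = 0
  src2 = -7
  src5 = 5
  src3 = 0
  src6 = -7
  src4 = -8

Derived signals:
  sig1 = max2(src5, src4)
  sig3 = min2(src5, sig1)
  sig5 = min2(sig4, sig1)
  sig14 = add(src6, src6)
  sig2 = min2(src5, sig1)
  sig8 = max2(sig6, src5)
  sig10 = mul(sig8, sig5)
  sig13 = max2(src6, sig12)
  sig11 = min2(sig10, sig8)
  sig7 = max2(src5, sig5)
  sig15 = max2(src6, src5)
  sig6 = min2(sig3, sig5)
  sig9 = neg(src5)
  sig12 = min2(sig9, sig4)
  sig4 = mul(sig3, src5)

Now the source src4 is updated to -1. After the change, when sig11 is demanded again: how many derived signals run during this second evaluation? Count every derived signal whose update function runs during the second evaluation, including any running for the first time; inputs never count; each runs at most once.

Initial pass — values computed on the first demand:
  sig1 = max2(5, -8) = 5
  sig3 = min2(5, 5) = 5
  sig4 = mul(5, 5) = 25
  sig5 = min2(25, 5) = 5
  sig6 = min2(5, 5) = 5
  sig8 = max2(5, 5) = 5
  sig10 = mul(5, 5) = 25
  sig11 = min2(25, 5) = 5

Second demand — change propagation:
  sig1: re-runs because src4 -8->-1; new result 5 (unchanged).
  sig3: re-examined; everything it read last time is the same (src5 unchanged, sig1 unchanged) — cache 5 kept, no run.
  sig4: re-examined; everything it read last time is the same (sig3 unchanged, src5 unchanged) — cache 25 kept, no run.
  sig5: re-examined; everything it read last time is the same (sig4 unchanged, sig1 unchanged) — cache 5 kept, no run.
  sig6: re-examined; everything it read last time is the same (sig3 unchanged, sig5 unchanged) — cache 5 kept, no run.
  sig8: re-examined; everything it read last time is the same (sig6 unchanged, src5 unchanged) — cache 5 kept, no run.
  sig10: re-examined; everything it read last time is the same (sig8 unchanged, sig5 unchanged) — cache 25 kept, no run.
  sig11: re-examined; everything it read last time is the same (sig10 unchanged, sig8 unchanged) — cache 5 kept, no run.

The important point: sig1 recomputes to an identical value, and the output ends up unchanged.

Run set: sig1 (1 run).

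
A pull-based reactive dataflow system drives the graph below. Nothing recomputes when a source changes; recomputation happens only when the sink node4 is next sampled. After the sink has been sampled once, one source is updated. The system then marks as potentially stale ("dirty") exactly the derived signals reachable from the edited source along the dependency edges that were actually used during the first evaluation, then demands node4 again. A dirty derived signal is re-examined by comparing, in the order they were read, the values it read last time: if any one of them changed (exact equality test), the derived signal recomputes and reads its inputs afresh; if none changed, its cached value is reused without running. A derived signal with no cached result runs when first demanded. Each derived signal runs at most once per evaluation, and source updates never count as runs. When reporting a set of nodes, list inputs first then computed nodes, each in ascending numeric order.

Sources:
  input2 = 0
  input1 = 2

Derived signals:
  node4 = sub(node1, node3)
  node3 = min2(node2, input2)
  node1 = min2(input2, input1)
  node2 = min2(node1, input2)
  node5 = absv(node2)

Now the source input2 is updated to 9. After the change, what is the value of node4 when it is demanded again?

New value of node4: 0.

First evaluation (everything demanded from the output):
  node1 = min2(0, 2) = 0
  node2 = min2(0, 0) = 0
  node3 = min2(0, 0) = 0
  node4 = sub(0, 0) = 0

Propagation after the edit:
  node1: runs — input2 0->9; result 2.
  node2: runs — node1 0->2; input2 0->9; result 2.
  node3: runs — node2 0->2; input2 0->9; result 2.
  node4: runs — node1 0->2; node3 0->2; result 0 (same value as before).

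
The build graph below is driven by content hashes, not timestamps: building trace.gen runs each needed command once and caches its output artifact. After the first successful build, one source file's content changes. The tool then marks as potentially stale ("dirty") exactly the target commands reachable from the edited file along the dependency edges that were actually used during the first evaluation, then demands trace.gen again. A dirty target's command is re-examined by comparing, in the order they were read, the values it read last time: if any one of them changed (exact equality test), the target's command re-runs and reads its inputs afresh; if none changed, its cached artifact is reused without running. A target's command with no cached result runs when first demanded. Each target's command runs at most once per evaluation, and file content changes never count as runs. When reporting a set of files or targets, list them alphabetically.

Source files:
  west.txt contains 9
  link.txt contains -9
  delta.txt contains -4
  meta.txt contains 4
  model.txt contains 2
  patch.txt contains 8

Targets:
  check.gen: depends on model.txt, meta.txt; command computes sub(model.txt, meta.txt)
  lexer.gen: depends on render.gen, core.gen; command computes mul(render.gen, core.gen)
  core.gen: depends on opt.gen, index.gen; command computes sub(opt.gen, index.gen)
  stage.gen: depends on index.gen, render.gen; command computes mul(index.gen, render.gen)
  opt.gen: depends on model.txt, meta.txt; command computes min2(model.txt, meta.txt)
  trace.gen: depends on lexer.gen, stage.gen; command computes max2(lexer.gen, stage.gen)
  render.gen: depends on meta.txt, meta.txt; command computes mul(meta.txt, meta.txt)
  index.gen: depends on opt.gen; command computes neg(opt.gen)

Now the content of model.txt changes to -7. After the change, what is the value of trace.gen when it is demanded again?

trace.gen now evaluates to 112.

Initial pass — values computed on the first demand:
  opt.gen = min2(2, 4) = 2
  index.gen = neg(2) = -2
  core.gen = sub(2, -2) = 4
  render.gen = mul(4, 4) = 16
  lexer.gen = mul(16, 4) = 64
  stage.gen = mul(-2, 16) = -32
  trace.gen = max2(64, -32) = 64

Second demand — change propagation:
  opt.gen: re-runs because model.txt 2->-7; new result -7.
  index.gen: re-runs because opt.gen 2->-7; new result 7.
  core.gen: re-runs because opt.gen 2->-7; index.gen -2->7; new result -14.
  lexer.gen: re-runs because core.gen 4->-14; new result -224.
  stage.gen: re-runs because index.gen -2->7; new result 112.
  trace.gen: re-runs because lexer.gen 64->-224; stage.gen -32->112; new result 112.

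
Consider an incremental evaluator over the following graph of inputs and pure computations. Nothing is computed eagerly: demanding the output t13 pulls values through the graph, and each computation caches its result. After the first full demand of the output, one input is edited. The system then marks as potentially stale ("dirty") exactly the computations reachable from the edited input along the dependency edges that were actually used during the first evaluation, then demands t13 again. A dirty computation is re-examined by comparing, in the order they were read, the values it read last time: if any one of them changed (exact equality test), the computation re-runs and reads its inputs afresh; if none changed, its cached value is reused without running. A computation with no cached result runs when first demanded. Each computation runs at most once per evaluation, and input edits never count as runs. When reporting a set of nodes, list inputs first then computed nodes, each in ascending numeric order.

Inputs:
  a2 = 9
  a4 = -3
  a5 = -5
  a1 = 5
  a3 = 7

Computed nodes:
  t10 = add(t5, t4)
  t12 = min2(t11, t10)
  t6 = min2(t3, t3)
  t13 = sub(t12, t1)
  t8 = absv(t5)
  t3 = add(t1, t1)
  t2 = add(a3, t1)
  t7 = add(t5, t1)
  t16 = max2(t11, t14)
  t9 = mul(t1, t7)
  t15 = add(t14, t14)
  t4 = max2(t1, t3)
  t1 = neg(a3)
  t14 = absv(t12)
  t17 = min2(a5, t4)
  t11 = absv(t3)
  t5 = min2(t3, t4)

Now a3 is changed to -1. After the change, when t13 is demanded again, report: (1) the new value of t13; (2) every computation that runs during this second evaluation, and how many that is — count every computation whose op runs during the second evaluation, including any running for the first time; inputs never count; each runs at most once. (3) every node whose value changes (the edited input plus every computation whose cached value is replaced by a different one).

Initial pass — values computed on the first demand:
  t1 = neg(7) = -7
  t3 = add(-7, -7) = -14
  t4 = max2(-7, -14) = -7
  t5 = min2(-14, -7) = -14
  t10 = add(-14, -7) = -21
  t11 = absv(-14) = 14
  t12 = min2(14, -21) = -21
  t13 = sub(-21, -7) = -14

Second demand — change propagation:
  t1: re-runs because a3 7->-1; new result 1.
  t3: re-runs because t1 -7->1; t1 -7->1; new result 2.
  t4: re-runs because t1 -7->1; t3 -14->2; new result 2.
  t5: re-runs because t3 -14->2; t4 -7->2; new result 2.
  t10: re-runs because t5 -14->2; t4 -7->2; new result 4.
  t11: re-runs because t3 -14->2; new result 2.
  t12: re-runs because t11 14->2; t10 -21->4; new result 2.
  t13: re-runs because t12 -21->2; t1 -7->1; new result 1.

t13 now evaluates to 1.
Run set: t1, t3, t4, t5, t10, t11, t12, t13 (8 run).
Changed values: a3, t1, t3, t4, t5, t10, t11, t12, t13.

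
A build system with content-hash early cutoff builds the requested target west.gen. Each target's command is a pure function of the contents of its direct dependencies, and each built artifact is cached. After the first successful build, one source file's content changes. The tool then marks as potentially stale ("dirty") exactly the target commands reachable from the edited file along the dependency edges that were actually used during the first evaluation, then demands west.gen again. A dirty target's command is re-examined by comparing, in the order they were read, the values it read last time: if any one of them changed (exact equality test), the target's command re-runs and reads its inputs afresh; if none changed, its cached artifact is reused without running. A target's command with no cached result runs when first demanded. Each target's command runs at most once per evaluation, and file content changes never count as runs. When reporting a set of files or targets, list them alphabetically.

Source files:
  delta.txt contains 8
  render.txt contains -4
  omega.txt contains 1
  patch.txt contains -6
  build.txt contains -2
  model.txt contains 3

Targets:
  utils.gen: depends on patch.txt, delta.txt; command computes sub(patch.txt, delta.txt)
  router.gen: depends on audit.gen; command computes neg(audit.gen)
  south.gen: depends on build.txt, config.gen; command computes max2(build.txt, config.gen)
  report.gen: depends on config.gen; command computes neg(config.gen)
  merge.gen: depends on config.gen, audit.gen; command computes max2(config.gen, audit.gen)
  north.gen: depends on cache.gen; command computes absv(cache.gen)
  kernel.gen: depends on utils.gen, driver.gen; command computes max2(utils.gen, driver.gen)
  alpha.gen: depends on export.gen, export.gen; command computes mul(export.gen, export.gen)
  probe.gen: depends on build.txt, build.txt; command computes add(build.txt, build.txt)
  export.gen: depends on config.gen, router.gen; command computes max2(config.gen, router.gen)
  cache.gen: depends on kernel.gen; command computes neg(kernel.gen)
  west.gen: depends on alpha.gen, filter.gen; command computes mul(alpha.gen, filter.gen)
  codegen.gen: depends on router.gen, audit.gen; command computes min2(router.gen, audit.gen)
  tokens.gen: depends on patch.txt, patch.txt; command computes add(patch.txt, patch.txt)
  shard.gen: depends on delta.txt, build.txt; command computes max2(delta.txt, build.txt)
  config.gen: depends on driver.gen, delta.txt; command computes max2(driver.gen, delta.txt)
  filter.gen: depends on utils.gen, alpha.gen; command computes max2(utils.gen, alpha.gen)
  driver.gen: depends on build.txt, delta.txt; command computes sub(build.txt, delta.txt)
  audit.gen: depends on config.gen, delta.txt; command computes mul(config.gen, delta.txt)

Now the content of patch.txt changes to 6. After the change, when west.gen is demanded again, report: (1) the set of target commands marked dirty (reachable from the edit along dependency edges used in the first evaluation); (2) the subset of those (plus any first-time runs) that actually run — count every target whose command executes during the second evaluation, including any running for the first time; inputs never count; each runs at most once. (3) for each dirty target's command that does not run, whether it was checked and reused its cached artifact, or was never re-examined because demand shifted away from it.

Marked dirty: filter.gen, utils.gen, west.gen.
Target commands that run: filter.gen, utils.gen — 2 in total.
Checked but reused from cache: west.gen.
Key observation: the change is absorbed at filter.gen — it re-runs but produces the same value, and the output's value is unchanged.

First evaluation (everything demanded from the output):
  driver.gen = sub(-2, 8) = -10
  config.gen = max2(-10, 8) = 8
  audit.gen = mul(8, 8) = 64
  router.gen = neg(64) = -64
  export.gen = max2(8, -64) = 8
  alpha.gen = mul(8, 8) = 64
  utils.gen = sub(-6, 8) = -14
  filter.gen = max2(-14, 64) = 64
  west.gen = mul(64, 64) = 4096

Propagation after the edit:
  utils.gen: runs — patch.txt -6->6; result -2.
  filter.gen: runs — utils.gen -14->-2; result 64 (same value as before).
  west.gen: checked — values it read are unchanged (alpha.gen unchanged, filter.gen unchanged); reused cached 4096 without running.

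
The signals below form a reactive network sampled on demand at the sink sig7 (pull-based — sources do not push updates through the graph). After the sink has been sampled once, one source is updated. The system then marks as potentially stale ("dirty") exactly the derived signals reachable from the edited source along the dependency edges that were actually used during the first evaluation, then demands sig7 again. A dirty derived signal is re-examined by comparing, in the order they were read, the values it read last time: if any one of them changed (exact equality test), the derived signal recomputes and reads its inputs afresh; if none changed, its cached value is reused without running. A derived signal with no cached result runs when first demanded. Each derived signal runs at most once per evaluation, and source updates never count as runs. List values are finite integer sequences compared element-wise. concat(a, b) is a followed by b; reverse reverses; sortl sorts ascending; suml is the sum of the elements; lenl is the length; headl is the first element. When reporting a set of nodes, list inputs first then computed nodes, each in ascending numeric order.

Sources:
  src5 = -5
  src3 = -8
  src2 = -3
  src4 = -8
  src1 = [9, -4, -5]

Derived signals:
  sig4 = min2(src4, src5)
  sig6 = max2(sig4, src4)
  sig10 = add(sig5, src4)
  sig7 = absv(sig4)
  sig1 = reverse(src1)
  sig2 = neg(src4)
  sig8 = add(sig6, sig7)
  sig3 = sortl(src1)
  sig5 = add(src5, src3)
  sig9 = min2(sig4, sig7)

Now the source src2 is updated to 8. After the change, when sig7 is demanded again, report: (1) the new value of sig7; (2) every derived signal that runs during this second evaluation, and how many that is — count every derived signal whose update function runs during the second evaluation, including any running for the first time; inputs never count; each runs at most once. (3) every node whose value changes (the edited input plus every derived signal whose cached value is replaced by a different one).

Initial pass — values computed on the first demand:
  sig4 = min2(-8, -5) = -8
  sig7 = absv(-8) = 8

Second demand — change propagation:
  no demanded computation ever read src2, so the edit dirties nothing and nothing runs.

The important point: nothing the output needs ever reads src2, so the edit is invisible to it.

sig7 now evaluates to 8.
Run set: none (0 run).
Changed values: src2.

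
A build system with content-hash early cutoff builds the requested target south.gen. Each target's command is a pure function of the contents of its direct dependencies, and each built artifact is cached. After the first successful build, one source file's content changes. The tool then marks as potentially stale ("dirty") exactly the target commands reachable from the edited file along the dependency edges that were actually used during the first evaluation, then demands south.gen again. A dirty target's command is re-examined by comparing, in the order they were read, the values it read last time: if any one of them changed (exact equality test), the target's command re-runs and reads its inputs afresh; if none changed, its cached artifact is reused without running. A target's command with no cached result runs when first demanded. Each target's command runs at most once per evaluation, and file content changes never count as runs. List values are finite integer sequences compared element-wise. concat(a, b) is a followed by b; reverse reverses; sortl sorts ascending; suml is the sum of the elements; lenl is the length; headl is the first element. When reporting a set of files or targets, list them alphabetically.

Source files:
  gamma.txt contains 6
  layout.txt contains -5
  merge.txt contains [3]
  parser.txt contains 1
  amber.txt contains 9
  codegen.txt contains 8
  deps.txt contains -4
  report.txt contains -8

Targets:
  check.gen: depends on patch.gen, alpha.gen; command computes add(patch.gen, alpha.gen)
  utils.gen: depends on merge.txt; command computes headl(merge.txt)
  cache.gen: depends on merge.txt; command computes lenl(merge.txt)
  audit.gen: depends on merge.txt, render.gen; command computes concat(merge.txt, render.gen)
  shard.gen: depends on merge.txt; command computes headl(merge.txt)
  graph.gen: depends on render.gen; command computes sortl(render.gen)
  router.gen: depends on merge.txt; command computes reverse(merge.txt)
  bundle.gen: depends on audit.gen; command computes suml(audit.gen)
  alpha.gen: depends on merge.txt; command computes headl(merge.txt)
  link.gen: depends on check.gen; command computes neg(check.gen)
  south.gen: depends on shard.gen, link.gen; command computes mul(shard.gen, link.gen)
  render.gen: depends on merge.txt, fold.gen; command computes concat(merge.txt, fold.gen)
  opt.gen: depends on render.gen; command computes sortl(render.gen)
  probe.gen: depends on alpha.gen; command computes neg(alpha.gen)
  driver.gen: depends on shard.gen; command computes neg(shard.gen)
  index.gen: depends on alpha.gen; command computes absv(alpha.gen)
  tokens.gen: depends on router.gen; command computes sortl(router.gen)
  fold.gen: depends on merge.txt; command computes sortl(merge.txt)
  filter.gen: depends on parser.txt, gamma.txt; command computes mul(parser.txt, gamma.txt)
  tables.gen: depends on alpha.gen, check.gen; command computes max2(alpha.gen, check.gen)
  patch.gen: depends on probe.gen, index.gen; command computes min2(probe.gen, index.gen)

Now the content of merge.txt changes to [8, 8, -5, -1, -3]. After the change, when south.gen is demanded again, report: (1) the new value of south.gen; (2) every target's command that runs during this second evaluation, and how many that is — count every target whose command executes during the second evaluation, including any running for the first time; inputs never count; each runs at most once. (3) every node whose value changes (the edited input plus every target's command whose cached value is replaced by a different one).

First evaluation (everything demanded from the output):
  alpha.gen = headl([3]) = 3
  index.gen = absv(3) = 3
  probe.gen = neg(3) = -3
  patch.gen = min2(-3, 3) = -3
  check.gen = add(-3, 3) = 0
  link.gen = neg(0) = 0
  shard.gen = headl([3]) = 3
  south.gen = mul(3, 0) = 0

Propagation after the edit:
  alpha.gen: runs — merge.txt [3]->[8, 8, -5, -1, -3]; result 8.
  index.gen: runs — alpha.gen 3->8; result 8.
  probe.gen: runs — alpha.gen 3->8; result -8.
  patch.gen: runs — probe.gen -3->-8; index.gen 3->8; result -8.
  check.gen: runs — patch.gen -3->-8; alpha.gen 3->8; result 0 (same value as before).
  link.gen: checked — values it read are unchanged (check.gen unchanged); reused cached 0 without running.
  shard.gen: runs — merge.txt [3]->[8, 8, -5, -1, -3]; result 8.
  south.gen: runs — shard.gen 3->8; result 0 (same value as before).

Key observation: the cutoff stops propagation at link.gen — its inputs' values are unchanged, so it reuses its cache.

New value of south.gen: 0.
Target commands that run: alpha.gen, check.gen, index.gen, patch.gen, probe.gen, shard.gen, south.gen — 7 in total.
Values that change: alpha.gen, index.gen, merge.txt, patch.gen, probe.gen, shard.gen.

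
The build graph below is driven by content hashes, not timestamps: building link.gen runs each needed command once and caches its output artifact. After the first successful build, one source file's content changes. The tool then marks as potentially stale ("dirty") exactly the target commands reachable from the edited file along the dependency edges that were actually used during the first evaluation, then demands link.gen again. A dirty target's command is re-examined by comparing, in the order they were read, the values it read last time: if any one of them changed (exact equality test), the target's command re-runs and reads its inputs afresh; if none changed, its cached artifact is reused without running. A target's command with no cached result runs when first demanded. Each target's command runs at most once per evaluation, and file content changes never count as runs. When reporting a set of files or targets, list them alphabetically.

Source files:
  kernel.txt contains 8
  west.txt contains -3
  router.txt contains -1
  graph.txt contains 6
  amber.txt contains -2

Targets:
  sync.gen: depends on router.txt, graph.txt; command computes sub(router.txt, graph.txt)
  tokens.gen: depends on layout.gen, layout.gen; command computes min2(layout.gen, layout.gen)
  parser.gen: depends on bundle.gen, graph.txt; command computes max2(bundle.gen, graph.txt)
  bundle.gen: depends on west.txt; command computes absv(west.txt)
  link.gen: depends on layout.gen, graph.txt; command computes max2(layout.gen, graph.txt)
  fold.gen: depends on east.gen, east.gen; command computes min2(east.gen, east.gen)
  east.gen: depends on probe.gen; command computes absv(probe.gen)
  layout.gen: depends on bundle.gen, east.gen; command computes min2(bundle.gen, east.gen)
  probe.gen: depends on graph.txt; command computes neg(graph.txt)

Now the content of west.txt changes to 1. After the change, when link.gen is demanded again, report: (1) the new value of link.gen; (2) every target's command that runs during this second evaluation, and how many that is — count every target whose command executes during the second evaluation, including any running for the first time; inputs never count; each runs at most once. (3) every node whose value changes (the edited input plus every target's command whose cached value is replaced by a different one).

Initial pass — values computed on the first demand:
  bundle.gen = absv(-3) = 3
  probe.gen = neg(6) = -6
  east.gen = absv(-6) = 6
  layout.gen = min2(3, 6) = 3
  link.gen = max2(3, 6) = 6

Second demand — change propagation:
  bundle.gen: re-runs because west.txt -3->1; new result 1.
  layout.gen: re-runs because bundle.gen 3->1; new result 1.
  link.gen: re-runs because layout.gen 3->1; new result 6 (unchanged).

link.gen now evaluates to 6.
Run set: bundle.gen, layout.gen, link.gen (3 run).
Changed values: bundle.gen, layout.gen, west.txt.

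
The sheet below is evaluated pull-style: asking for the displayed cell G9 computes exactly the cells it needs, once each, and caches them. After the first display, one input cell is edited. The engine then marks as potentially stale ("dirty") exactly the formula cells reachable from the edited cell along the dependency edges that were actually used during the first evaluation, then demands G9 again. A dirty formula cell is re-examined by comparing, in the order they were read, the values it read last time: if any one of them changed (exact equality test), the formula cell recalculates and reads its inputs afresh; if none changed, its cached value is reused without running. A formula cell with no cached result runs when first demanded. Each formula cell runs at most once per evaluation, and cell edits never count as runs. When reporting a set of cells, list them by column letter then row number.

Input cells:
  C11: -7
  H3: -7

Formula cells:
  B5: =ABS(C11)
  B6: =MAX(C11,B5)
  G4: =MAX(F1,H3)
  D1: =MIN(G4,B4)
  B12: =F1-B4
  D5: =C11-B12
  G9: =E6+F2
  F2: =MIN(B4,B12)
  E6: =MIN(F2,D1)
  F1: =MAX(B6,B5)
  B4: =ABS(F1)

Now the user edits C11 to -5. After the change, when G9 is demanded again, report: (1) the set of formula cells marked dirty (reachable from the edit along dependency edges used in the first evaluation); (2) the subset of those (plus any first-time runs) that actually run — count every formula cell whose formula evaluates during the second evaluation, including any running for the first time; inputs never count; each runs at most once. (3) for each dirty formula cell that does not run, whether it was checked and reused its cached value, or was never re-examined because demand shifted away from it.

The edit dirties: B4, B5, B6, B12, D1, E6, F1, F2, G4, G9.
9 formula cells run: B4, B5, B6, B12, D1, E6, F1, F2, G4.
Cache hits after checking: G9.
Note where the cutoff bites: G9 is checked, finds nothing changed, and keeps its cache.

First demand of the output computes:
  B5 = ABS(-7) = 7
  B6 = MAX(-7, 7) = 7
  F1 = MAX(7, 7) = 7
  B4 = ABS(7) = 7
  B12 = 7 - 7 = 0
  F2 = MIN(7, 0) = 0
  G4 = MAX(7, -7) = 7
  D1 = MIN(7, 7) = 7
  E6 = MIN(0, 7) = 0
  G9 = 0 + 0 = 0

After the edit, cleaning proceeds:
  B5: a read changed (C11 -7->-5) — executes, giving 5.
  B6: a read changed (C11 -7->-5; B5 7->5) — executes, giving 5.
  F1: a read changed (B6 7->5; B5 7->5) — executes, giving 5.
  B4: a read changed (F1 7->5) — executes, giving 5.
  B12: a read changed (F1 7->5; B4 7->5) — executes, giving 0 — identical to its old value.
  F2: a read changed (B4 7->5) — executes, giving 0 — identical to its old value.
  G4: a read changed (F1 7->5) — executes, giving 5.
  D1: a read changed (G4 7->5; B4 7->5) — executes, giving 5.
  E6: a read changed (D1 7->5) — executes, giving 0 — identical to its old value.
  G9: dirty, but its reads are unchanged (E6 unchanged, F2 unchanged); cached 0 stands.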